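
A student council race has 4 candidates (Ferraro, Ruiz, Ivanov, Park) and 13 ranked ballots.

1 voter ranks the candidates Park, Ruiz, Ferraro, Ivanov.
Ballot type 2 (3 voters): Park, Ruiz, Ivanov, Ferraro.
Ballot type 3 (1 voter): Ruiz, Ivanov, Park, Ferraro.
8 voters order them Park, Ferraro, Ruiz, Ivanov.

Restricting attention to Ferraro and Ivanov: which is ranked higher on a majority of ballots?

Ballots ranking Ferraro above Ivanov: 1 + 8 = 9.
Ballots ranking Ivanov above Ferraro: 13 − 9 = 4.
Ferraro wins the head-to-head 9–4.

Ferraro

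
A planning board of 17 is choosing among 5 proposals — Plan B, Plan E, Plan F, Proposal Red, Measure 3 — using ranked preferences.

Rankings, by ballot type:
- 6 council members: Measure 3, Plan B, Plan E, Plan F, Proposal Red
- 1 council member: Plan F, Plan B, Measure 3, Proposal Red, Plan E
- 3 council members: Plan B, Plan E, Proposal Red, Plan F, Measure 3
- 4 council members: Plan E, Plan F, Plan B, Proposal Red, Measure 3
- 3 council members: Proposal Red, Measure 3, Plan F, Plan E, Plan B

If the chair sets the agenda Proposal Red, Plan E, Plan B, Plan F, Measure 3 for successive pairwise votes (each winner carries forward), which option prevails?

Measure 3

Round 1: Proposal Red vs Plan E — 4–13, Plan E advances.
Round 2: Plan E vs Plan B — 7–10, Plan B advances.
Round 3: Plan B vs Plan F — 9–8, Plan B advances.
Round 4: Plan B vs Measure 3 — 8–9, Measure 3 advances.
Measure 3 survives the agenda.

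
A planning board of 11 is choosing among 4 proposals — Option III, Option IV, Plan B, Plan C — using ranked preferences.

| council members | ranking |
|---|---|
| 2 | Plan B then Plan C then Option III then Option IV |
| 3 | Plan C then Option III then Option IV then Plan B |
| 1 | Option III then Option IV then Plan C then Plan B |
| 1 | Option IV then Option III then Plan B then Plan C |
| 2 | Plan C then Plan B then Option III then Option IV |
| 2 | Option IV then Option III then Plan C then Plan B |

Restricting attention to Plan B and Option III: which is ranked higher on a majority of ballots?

Ballots ranking Plan B above Option III: 2 + 2 = 4.
Ballots ranking Option III above Plan B: 11 − 4 = 7.
Option III wins the head-to-head 7–4.

Option III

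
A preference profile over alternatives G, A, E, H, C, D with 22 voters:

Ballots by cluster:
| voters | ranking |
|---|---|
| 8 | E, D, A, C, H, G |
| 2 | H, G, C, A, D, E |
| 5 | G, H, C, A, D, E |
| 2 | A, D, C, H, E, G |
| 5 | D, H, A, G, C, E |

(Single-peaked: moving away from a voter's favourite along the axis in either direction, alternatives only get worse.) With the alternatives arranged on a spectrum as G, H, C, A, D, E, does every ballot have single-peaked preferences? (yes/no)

no

Axis positions: G=1, H=2, C=3, A=4, D=5, E=6.
Cluster 1 (peak E at position 6): ranking walks positions 6-5-4-3-2-1, expanding outward from the peak — single-peaked.
Cluster 2 (peak H at position 2): ranking walks positions 2-1-3-4-5-6, expanding outward from the peak — single-peaked.
Cluster 3 (peak G at position 1): ranking walks positions 1-2-3-4-5-6, expanding outward from the peak — single-peaked.
Cluster 4 (peak A at position 4): ranking walks positions 4-5-3-2-6-1, expanding outward from the peak — single-peaked.
Cluster 5: ranking walks positions 5-2-4-1-3-6; H is ranked above A even though A lies between H and the peak D on the axis — preferences dip and rise again. Not single-peaked.
Cluster 5 violates single-peakedness, so the profile is not single-peaked on this axis.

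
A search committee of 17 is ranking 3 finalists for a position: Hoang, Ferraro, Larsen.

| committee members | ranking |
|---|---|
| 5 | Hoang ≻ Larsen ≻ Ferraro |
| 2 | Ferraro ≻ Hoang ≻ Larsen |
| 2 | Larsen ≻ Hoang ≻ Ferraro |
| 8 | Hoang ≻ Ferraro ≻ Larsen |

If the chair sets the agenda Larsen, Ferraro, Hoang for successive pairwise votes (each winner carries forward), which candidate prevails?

Hoang

Round 1: Larsen vs Ferraro — 7–10, Ferraro advances.
Round 2: Ferraro vs Hoang — 2–15, Hoang advances.
The agenda winner is Hoang.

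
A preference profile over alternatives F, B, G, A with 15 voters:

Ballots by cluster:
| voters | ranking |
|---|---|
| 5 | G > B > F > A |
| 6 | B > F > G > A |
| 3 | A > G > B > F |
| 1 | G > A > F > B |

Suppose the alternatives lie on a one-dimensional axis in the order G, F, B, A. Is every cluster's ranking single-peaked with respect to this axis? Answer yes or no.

no

Axis positions: G=1, F=2, B=3, A=4.
Cluster 1: ranking walks positions 1-3-2-4; B is ranked above F even though F lies between B and the peak G on the axis — preferences dip and rise again. Not single-peaked.
Cluster 2 (peak B at position 3): ranking walks positions 3-2-1-4, expanding outward from the peak — single-peaked.
Cluster 3: ranking walks positions 4-1-3-2; G is ranked above B even though B lies between G and the peak A on the axis — preferences dip and rise again. Not single-peaked.
Cluster 4: ranking walks positions 1-4-2-3; A is ranked above F even though F lies between A and the peak G on the axis — preferences dip and rise again. Not single-peaked.
Cluster 1 violates single-peakedness, so the profile is not single-peaked on this axis.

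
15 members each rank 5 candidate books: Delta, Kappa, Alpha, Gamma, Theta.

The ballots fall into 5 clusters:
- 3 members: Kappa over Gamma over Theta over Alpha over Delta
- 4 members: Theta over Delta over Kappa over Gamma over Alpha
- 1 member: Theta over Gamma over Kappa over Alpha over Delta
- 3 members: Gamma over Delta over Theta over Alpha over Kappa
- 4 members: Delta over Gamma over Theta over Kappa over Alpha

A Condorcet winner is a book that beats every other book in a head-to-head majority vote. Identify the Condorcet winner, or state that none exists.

none

Pairwise majorities:
Delta vs Kappa: Delta wins 11–4.
Delta vs Alpha: Delta wins 11–4.
Delta vs Gamma: Delta, 8–7.
Delta–Theta: Theta 8–7.
Kappa vs Alpha: Kappa preferred on 3+4+1+4 = 12 ballots; Kappa wins 12–3.
Kappa–Gamma: Gamma 8–7.
Kappa vs Theta: Theta, 12–3.
Alpha–Gamma: Gamma 15–0.
Alpha vs Theta: Theta wins 15–0.
Gamma–Theta: Gamma 10–5.
Each book drops at least one matchup (Delta loses to Theta; Kappa loses to Delta; Alpha loses to Delta; Gamma loses to Delta; Theta loses to Gamma); the cycle Delta > Gamma > Theta > Delta rules out a Condorcet winner.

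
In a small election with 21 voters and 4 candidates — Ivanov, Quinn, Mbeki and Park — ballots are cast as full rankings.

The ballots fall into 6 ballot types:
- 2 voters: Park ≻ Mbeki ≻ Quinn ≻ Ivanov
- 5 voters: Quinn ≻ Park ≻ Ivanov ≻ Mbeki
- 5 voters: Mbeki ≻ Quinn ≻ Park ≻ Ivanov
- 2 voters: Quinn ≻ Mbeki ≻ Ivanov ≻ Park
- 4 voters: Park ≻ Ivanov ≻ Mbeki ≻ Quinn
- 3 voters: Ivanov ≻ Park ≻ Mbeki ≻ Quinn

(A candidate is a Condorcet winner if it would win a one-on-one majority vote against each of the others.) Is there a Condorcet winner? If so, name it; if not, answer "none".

Head-to-head results (21 voters):
Ivanov vs Quinn: Quinn, 14–7.
Ivanov vs Mbeki: Ivanov wins 12–9.
Ivanov vs Park: Park, 16–5.
Quinn–Mbeki: Mbeki 14–7.
Quinn–Park: Quinn 12–9.
Mbeki vs Park: Park wins 14–7.
Every candidate loses at least once (Ivanov loses to Quinn; Quinn loses to Mbeki; Mbeki loses to Ivanov; Park loses to Quinn). The majority relation contains the cycle Ivanov → Mbeki → Quinn → Ivanov, so there is no Condorcet winner.

none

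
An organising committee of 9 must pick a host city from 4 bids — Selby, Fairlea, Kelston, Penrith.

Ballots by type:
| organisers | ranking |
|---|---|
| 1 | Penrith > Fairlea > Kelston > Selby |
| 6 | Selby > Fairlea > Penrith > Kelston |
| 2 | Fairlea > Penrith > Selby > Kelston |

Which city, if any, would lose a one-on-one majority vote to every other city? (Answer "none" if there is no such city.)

Pairwise majorities:
Selby vs Fairlea: Selby wins 6–3.
Selby–Kelston: Selby 8–1.
Selby–Penrith: Selby 6–3.
Fairlea vs Kelston: Fairlea is ranked higher on 1+6+2 = 9 ballots, Kelston on 0. Fairlea wins 9–0.
Fairlea vs Penrith: Fairlea wins 8–1.
Kelston vs Penrith: 0 for Kelston, 9 for Penrith — Penrith by 9–0.
Kelston is beaten in every head-to-head and is the Condorcet loser.

Kelston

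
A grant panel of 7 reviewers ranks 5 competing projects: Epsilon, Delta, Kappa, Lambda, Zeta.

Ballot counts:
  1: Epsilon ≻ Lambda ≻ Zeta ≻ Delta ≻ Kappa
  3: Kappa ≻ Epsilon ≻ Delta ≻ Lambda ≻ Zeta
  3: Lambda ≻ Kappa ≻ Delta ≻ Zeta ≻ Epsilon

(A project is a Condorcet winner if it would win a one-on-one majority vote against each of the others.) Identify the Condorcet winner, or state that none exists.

none

Pairwise majorities:
Epsilon vs Delta: Epsilon is ranked higher on 1+3 = 4 ballots, Delta on 3. Epsilon wins 4–3.
Epsilon vs Kappa: 1 for Epsilon, 6 for Kappa — Kappa by 6–1.
Epsilon vs Lambda: Epsilon is ranked higher on 1+3 = 4 ballots, Lambda on 3. Epsilon wins 4–3.
Epsilon vs Zeta: 4 to 3, Epsilon.
Delta vs Kappa: 1 for Delta, 6 for Kappa — Kappa by 6–1.
Delta vs Lambda: Delta preferred on 3 ballots; Lambda wins 4–3.
Delta vs Zeta: Delta is ranked higher on 3+3 = 6 ballots, Zeta on 1. Delta wins 6–1.
Kappa vs Lambda: Kappa is ranked higher on 3 ballots, Lambda on 4. Lambda wins 4–3.
Kappa vs Zeta: Kappa preferred on 3+3 = 6 ballots; Kappa wins 6–1.
Lambda vs Zeta: 1+3+3 = 7 for Lambda, 0 for Zeta — Lambda by 7–0.
Each project drops at least one matchup (Epsilon loses to Kappa; Delta loses to Epsilon; Kappa loses to Lambda; Lambda loses to Epsilon; Zeta loses to Epsilon); the cycle Epsilon > Lambda > Kappa > Epsilon rules out a Condorcet winner.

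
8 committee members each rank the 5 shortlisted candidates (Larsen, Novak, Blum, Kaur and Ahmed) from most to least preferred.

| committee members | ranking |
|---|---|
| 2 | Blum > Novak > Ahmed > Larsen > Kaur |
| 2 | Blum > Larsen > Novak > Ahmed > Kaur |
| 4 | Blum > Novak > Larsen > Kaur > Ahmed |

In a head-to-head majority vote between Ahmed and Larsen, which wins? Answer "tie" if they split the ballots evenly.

Larsen

Ballots ranking Ahmed above Larsen: 2.
Ballots ranking Larsen above Ahmed: 8 − 2 = 6.
Larsen wins the head-to-head 6–2.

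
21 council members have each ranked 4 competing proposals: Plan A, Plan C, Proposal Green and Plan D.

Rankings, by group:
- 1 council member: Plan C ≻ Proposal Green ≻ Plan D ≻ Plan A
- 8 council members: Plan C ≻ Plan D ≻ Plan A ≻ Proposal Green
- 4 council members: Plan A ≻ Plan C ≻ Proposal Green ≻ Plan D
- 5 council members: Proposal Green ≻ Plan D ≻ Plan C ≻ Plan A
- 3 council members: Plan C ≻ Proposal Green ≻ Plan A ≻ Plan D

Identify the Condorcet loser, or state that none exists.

none

Pairwise majorities:
Plan A vs Plan C: 4 for Plan A, 17 for Plan C — Plan C by 17–4.
Plan A vs Proposal Green: Plan A wins 12–9.
Plan A vs Plan D: 4+3 = 7 for Plan A, 14 for Plan D — Plan D by 14–7.
Plan C vs Proposal Green: Plan C wins 16–5.
Plan C vs Plan D: Plan C is ranked higher on 1+8+4+3 = 16 ballots, Plan D on 5. Plan C wins 16–5.
Proposal Green–Plan D: Proposal Green 13–8.
Every option wins at least one matchup (Plan A beats Proposal Green; Plan C beats Plan A; Proposal Green beats Plan D; Plan D beats Plan A), so there is no Condorcet loser.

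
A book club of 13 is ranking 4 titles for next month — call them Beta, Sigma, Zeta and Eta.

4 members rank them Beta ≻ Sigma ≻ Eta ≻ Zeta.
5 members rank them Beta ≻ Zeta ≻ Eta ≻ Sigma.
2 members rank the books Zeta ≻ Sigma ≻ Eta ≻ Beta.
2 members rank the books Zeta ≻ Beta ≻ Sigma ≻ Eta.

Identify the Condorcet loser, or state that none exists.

Eta

Head-to-head results (13 members):
Beta vs Sigma: Beta preferred on 4+5+2 = 11 ballots; Beta wins 11–2.
Beta vs Zeta: Beta is ranked higher on 4+5 = 9 ballots, Zeta on 4. Beta wins 9–4.
Beta–Eta: Beta 11–2.
Sigma vs Zeta: 4 to 9, Zeta.
Sigma vs Eta: Sigma is ranked higher on 4+2+2 = 8 ballots, Eta on 5. Sigma wins 8–5.
Zeta vs Eta: 9 to 4, Zeta.
Eta loses to every other book — it is the Condorcet loser.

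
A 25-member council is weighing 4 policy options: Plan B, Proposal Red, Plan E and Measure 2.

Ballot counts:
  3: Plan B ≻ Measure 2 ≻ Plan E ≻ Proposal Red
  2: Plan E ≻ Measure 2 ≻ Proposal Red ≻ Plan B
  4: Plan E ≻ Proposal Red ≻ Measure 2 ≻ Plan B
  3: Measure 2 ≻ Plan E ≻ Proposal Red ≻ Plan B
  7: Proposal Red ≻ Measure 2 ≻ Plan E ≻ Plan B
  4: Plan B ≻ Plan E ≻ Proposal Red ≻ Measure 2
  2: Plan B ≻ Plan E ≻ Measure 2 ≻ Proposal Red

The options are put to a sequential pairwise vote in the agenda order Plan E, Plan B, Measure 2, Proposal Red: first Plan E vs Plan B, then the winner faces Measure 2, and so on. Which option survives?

Proposal Red

Round 1: Plan E vs Plan B — 16–9, Plan E advances.
Round 2: Plan E vs Measure 2 — 12–13, Measure 2 advances.
Round 3: Measure 2 vs Proposal Red — 10–15, Proposal Red advances.
Proposal Red survives the agenda.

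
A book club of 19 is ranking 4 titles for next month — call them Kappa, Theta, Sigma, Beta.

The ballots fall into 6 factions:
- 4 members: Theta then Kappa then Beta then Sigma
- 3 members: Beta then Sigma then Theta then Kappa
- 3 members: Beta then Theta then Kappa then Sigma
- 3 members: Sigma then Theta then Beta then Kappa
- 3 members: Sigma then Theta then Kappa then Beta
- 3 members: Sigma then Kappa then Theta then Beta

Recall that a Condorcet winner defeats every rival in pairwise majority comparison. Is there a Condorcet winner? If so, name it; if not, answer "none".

Head-to-head results (19 members):
Kappa vs Theta: Theta, 16–3.
Kappa vs Sigma: Sigma, 12–7.
Kappa–Beta: Kappa 10–9.
Theta vs Sigma: 7 to 12, Sigma.
Theta vs Beta: Theta wins 13–6.
Sigma–Beta: Beta 10–9.
Every book loses at least once (Kappa loses to Theta; Theta loses to Sigma; Sigma loses to Beta; Beta loses to Kappa). The majority relation contains the cycle Kappa > Beta > Sigma > Kappa, so there is no Condorcet winner.

none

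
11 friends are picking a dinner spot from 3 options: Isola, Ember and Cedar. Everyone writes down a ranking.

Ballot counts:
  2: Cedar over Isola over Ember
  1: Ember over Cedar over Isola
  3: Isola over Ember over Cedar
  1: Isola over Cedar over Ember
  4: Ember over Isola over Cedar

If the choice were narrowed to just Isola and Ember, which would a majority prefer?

Ballots ranking Isola above Ember: 2 + 3 + 1 = 6.
Ballots ranking Ember above Isola: 11 − 6 = 5.
Isola wins the head-to-head 6–5.

Isola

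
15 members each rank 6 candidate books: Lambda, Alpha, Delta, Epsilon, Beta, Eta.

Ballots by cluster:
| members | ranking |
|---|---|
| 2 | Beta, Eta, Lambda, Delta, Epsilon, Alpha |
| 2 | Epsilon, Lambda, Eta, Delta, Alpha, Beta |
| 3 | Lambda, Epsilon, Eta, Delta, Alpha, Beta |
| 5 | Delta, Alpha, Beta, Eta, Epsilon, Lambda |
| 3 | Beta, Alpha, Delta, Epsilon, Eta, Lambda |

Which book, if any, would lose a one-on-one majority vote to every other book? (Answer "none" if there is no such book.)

Head-to-head results (15 members):
Lambda vs Alpha: Alpha wins 8–7.
Lambda–Delta: Delta 8–7.
Lambda vs Epsilon: Lambda is ranked higher on 2+3 = 5 ballots, Epsilon on 10. Epsilon wins 10–5.
Lambda vs Beta: Beta, 10–5.
Lambda–Eta: Eta 10–5.
Alpha–Delta: Delta 12–3.
Alpha–Epsilon: Alpha 8–7.
Alpha vs Beta: 10 to 5, Alpha.
Alpha vs Eta: Alpha, 8–7.
Delta vs Epsilon: Delta wins 10–5.
Delta vs Beta: 10 to 5, Delta.
Delta vs Eta: Delta is ranked higher on 5+3 = 8 ballots, Eta on 7. Delta wins 8–7.
Epsilon vs Beta: Beta, 10–5.
Epsilon–Eta: Epsilon 8–7.
Beta–Eta: Beta 10–5.
Only Lambda has no wins; Lambda is the Condorcet loser.

Lambda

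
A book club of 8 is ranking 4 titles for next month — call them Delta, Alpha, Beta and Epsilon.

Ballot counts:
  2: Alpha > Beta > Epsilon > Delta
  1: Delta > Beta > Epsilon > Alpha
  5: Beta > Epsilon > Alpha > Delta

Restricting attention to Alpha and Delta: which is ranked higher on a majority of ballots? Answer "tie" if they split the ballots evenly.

Alpha

Ballots ranking Alpha above Delta: 2 + 5 = 7.
Ballots ranking Delta above Alpha: 8 − 7 = 1.
Alpha wins the head-to-head 7–1.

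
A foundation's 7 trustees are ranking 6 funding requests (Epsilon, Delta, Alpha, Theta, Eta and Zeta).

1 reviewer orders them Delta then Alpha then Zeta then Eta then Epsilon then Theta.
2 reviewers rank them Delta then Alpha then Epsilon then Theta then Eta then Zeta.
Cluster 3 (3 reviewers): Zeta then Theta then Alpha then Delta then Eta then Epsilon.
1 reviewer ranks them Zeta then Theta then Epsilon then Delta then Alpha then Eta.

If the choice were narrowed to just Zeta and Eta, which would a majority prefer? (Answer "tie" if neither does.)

Zeta

Ballots ranking Zeta above Eta: 1 + 3 + 1 = 5.
Ballots ranking Eta above Zeta: 7 − 5 = 2.
Zeta wins the head-to-head 5–2.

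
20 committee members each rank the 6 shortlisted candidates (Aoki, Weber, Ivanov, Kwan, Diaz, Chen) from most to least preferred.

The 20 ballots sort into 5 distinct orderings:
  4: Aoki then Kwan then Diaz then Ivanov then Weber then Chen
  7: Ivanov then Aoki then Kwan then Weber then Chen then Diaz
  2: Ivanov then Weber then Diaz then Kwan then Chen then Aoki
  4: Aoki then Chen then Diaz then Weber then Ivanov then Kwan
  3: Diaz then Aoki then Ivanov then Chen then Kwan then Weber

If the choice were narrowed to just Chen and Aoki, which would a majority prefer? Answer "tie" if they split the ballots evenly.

Aoki

Ballots ranking Chen above Aoki: 2.
Ballots ranking Aoki above Chen: 20 − 2 = 18.
Aoki wins the head-to-head 18–2.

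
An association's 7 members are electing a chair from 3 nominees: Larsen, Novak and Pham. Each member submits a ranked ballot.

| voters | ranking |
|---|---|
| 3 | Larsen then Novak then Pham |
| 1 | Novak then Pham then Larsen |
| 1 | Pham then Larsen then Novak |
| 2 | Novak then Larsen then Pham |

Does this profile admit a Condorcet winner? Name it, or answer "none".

Check each pair by majority over 7 ballots:
Larsen–Novak: Larsen 4–3.
Larsen vs Pham: 3+2 = 5 for Larsen, 2 for Pham — Larsen by 5–2.
Novak–Pham: Novak 6–1.
Larsen wins every pairwise contest, so Larsen is the Condorcet winner.

Larsen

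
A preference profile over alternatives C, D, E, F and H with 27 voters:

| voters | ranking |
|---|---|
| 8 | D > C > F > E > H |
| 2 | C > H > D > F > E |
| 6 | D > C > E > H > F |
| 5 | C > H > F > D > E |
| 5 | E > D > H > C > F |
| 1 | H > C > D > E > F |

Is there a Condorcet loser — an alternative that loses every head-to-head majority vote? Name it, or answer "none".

Head-to-head results (27 voters):
C vs D: 8 to 19, D.
C–E: C 22–5.
C–F: C 27–0.
C vs H: C, 21–6.
D vs E: 8+2+6+5+1 = 22 for D, 5 for E — D by 22–5.
D vs F: D, 22–5.
D vs H: 8+6+5 = 19 for D, 8 for H — D by 19–8.
E vs F: E preferred on 6+5+1 = 12 ballots; F wins 15–12.
E vs H: E is ranked higher on 8+6+5 = 19 ballots, H on 8. E wins 19–8.
F vs H: F is ranked higher on 8 ballots, H on 19. H wins 19–8.
Every alternative wins at least one matchup (C beats E; D beats C; E beats H; F beats E; H beats F), so there is no Condorcet loser.

none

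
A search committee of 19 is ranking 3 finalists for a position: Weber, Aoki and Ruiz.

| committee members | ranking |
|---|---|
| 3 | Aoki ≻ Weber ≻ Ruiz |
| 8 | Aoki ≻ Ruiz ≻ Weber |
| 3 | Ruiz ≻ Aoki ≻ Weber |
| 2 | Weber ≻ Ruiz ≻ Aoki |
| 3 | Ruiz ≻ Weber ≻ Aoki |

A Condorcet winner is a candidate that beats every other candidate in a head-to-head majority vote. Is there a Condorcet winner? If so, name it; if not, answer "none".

Aoki

Check each pair by majority over 19 ballots:
Weber vs Aoki: 5 to 14, Aoki.
Weber vs Ruiz: 3+2 = 5 for Weber, 14 for Ruiz — Ruiz by 14–5.
Aoki vs Ruiz: Aoki preferred on 3+8 = 11 ballots; Aoki wins 11–8.
Only Aoki has no losses; Aoki is the Condorcet winner.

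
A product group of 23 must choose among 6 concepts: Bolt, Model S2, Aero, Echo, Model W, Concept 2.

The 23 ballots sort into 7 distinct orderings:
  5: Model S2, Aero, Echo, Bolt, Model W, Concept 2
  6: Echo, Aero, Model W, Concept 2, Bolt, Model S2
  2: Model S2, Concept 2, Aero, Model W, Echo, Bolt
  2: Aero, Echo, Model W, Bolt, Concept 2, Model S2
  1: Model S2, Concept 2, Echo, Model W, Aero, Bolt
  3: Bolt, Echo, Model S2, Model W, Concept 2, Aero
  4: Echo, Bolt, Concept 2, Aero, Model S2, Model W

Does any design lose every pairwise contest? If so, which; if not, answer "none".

none

Pairwise majorities:
Bolt vs Model S2: Bolt preferred on 6+2+3+4 = 15 ballots; Bolt wins 15–8.
Bolt vs Aero: 7 to 16, Aero.
Bolt vs Echo: Echo wins 20–3.
Bolt vs Model W: Bolt wins 12–11.
Bolt–Concept 2: Bolt 14–9.
Model S2 vs Aero: 5+2+1+3 = 11 for Model S2, 12 for Aero — Aero by 12–11.
Model S2 vs Echo: Model S2 preferred on 5+2+1 = 8 ballots; Echo wins 15–8.
Model S2 vs Model W: 15 to 8, Model S2.
Model S2 vs Concept 2: Model S2 is ranked higher on 5+2+1+3 = 11 ballots, Concept 2 on 12. Concept 2 wins 12–11.
Aero vs Echo: 9 to 14, Echo.
Aero–Model W: Aero 19–4.
Aero vs Concept 2: Aero is ranked higher on 5+6+2 = 13 ballots, Concept 2 on 10. Aero wins 13–10.
Echo vs Model W: 5+6+2+1+3+4 = 21 for Echo, 2 for Model W — Echo by 21–2.
Echo vs Concept 2: Echo preferred on 5+6+2+3+4 = 20 ballots; Echo wins 20–3.
Model W vs Concept 2: Model W is ranked higher on 5+6+2+3 = 16 ballots, Concept 2 on 7. Model W wins 16–7.
Each design has at least one pairwise win (Bolt beats Model S2; Model S2 beats Model W; Aero beats Bolt; Echo beats Bolt; Model W beats Concept 2; Concept 2 beats Model S2) — no Condorcet loser.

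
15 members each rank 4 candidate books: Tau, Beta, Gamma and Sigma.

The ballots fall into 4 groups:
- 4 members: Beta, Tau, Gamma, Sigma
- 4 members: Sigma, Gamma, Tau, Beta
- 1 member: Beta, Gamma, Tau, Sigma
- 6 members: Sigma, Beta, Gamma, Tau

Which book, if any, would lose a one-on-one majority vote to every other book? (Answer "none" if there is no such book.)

Head-to-head results (15 members):
Tau vs Beta: Tau is ranked higher on 4 ballots, Beta on 11. Beta wins 11–4.
Tau vs Gamma: Tau preferred on 4 ballots; Gamma wins 11–4.
Tau vs Sigma: Tau is ranked higher on 4+1 = 5 ballots, Sigma on 10. Sigma wins 10–5.
Beta vs Gamma: Beta preferred on 4+1+6 = 11 ballots; Beta wins 11–4.
Beta vs Sigma: Beta preferred on 4+1 = 5 ballots; Sigma wins 10–5.
Gamma–Sigma: Sigma 10–5.
Tau is beaten in every head-to-head and is the Condorcet loser.

Tau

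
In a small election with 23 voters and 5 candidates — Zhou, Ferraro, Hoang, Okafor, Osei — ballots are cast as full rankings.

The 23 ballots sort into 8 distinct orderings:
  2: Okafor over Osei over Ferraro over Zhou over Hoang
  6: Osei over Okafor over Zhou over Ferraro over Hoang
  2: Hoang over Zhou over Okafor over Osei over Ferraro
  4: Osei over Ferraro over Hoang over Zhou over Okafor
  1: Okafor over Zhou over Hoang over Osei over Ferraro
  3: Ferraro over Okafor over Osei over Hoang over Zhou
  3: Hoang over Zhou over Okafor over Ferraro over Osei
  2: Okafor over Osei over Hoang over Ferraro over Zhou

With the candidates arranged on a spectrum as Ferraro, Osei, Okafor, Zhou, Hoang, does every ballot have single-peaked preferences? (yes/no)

no

Axis positions: Ferraro=1, Osei=2, Okafor=3, Zhou=4, Hoang=5.
Ballot type 1 (peak Okafor at position 3): ranking walks positions 3-2-1-4-5, expanding outward from the peak — single-peaked.
Ballot type 2 (peak Osei at position 2): ranking walks positions 2-3-4-1-5, expanding outward from the peak — single-peaked.
Ballot type 3 (peak Hoang at position 5): ranking walks positions 5-4-3-2-1, expanding outward from the peak — single-peaked.
Ballot type 4: ranking walks positions 2-1-5-4-3; Hoang is ranked above Okafor even though Okafor lies between Hoang and the peak Osei on the axis — preferences dip and rise again. Not single-peaked.
Ballot type 5 (peak Okafor at position 3): ranking walks positions 3-4-5-2-1, expanding outward from the peak — single-peaked.
Ballot type 6: ranking walks positions 1-3-2-5-4; Okafor is ranked above Osei even though Osei lies between Okafor and the peak Ferraro on the axis — preferences dip and rise again. Not single-peaked.
Ballot type 7: ranking walks positions 5-4-3-1-2; Ferraro is ranked above Osei even though Osei lies between Ferraro and the peak Hoang on the axis — preferences dip and rise again. Not single-peaked.
Ballot type 8: ranking walks positions 3-2-5-1-4; Hoang is ranked above Zhou even though Zhou lies between Hoang and the peak Okafor on the axis — preferences dip and rise again. Not single-peaked.
Ballot type 4 violates single-peakedness, so the profile is not single-peaked on this axis.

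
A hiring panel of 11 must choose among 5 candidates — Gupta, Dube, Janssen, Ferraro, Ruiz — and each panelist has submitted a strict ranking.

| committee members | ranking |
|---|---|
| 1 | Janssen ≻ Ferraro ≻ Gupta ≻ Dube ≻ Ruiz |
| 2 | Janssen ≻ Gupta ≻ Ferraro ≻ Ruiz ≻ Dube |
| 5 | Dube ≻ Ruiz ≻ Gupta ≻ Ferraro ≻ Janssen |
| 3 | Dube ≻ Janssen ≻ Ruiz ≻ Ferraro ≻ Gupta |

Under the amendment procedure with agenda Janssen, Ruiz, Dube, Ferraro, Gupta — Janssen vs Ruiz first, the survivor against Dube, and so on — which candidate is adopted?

Round 1: Janssen vs Ruiz — 6–5, Janssen advances.
Round 2: Janssen vs Dube — 3–8, Dube advances.
Round 3: Dube vs Ferraro — 8–3, Dube advances.
Round 4: Dube vs Gupta — 8–3, Dube advances.
The agenda winner is Dube.

Dube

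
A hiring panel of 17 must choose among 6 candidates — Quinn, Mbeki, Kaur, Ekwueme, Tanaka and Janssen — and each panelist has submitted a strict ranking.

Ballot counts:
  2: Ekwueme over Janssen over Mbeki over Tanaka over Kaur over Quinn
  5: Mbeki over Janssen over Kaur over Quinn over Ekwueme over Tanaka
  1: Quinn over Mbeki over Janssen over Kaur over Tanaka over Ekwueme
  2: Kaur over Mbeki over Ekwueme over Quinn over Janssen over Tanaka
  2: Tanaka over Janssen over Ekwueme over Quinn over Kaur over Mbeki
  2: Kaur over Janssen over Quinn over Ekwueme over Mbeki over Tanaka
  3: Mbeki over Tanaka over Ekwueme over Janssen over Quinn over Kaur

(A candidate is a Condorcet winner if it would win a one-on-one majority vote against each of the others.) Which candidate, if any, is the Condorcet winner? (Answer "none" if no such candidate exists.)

Mbeki

Head-to-head results (17 committee members):
Quinn vs Mbeki: 5 to 12, Mbeki.
Quinn vs Kaur: Quinn is ranked higher on 1+2+3 = 6 ballots, Kaur on 11. Kaur wins 11–6.
Quinn vs Ekwueme: Quinn preferred on 5+1+2 = 8 ballots; Ekwueme wins 9–8.
Quinn vs Tanaka: 5+1+2+2 = 10 for Quinn, 7 for Tanaka — Quinn by 10–7.
Quinn vs Janssen: Quinn preferred on 1+2 = 3 ballots; Janssen wins 14–3.
Mbeki vs Kaur: Mbeki is ranked higher on 2+5+1+3 = 11 ballots, Kaur on 6. Mbeki wins 11–6.
Mbeki vs Ekwueme: Mbeki preferred on 5+1+2+3 = 11 ballots; Mbeki wins 11–6.
Mbeki vs Tanaka: 15 to 2, Mbeki.
Mbeki vs Janssen: 5+1+2+3 = 11 for Mbeki, 6 for Janssen — Mbeki by 11–6.
Kaur vs Ekwueme: 5+1+2+2 = 10 for Kaur, 7 for Ekwueme — Kaur by 10–7.
Kaur vs Tanaka: 10 to 7, Kaur.
Kaur vs Janssen: 2+2 = 4 for Kaur, 13 for Janssen — Janssen by 13–4.
Ekwueme vs Tanaka: 11 to 6, Ekwueme.
Ekwueme vs Janssen: 7 to 10, Janssen.
Tanaka vs Janssen: 5 to 12, Janssen.
Mbeki beats each of Quinn, Kaur, Ekwueme, Tanaka, Janssen — Mbeki is the Condorcet winner.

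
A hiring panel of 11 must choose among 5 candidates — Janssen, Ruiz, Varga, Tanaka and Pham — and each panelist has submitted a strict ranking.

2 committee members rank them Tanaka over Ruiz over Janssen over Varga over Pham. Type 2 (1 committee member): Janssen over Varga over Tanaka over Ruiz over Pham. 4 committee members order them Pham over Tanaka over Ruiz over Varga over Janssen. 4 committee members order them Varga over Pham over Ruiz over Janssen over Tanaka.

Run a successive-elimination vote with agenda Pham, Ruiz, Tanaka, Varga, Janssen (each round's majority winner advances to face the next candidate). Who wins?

Round 1: Pham vs Ruiz — 8–3, Pham advances.
Round 2: Pham vs Tanaka — 8–3, Pham advances.
Round 3: Pham vs Varga — 4–7, Varga advances.
Round 4: Varga vs Janssen — 8–3, Varga advances.
The agenda winner is Varga.

Varga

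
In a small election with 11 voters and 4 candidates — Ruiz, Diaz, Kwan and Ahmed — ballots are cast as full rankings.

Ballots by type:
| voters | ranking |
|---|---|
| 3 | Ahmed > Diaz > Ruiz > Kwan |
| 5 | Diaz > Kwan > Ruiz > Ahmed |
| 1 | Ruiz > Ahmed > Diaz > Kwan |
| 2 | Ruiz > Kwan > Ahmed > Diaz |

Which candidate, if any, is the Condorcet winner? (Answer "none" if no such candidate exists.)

Head-to-head results (11 voters):
Ruiz vs Diaz: Ruiz is ranked higher on 1+2 = 3 ballots, Diaz on 8. Diaz wins 8–3.
Ruiz vs Kwan: Ruiz preferred on 3+1+2 = 6 ballots; Ruiz wins 6–5.
Ruiz vs Ahmed: 8 to 3, Ruiz.
Diaz vs Kwan: Diaz preferred on 3+5+1 = 9 ballots; Diaz wins 9–2.
Diaz vs Ahmed: Diaz is ranked higher on 5 ballots, Ahmed on 6. Ahmed wins 6–5.
Kwan vs Ahmed: Kwan preferred on 5+2 = 7 ballots; Kwan wins 7–4.
No candidate is unbeaten: Ruiz loses to Diaz; Diaz loses to Ahmed; Kwan loses to Ruiz; Ahmed loses to Ruiz. In particular Ruiz > Ahmed > Diaz > Ruiz is a majority cycle — no Condorcet winner exists.

none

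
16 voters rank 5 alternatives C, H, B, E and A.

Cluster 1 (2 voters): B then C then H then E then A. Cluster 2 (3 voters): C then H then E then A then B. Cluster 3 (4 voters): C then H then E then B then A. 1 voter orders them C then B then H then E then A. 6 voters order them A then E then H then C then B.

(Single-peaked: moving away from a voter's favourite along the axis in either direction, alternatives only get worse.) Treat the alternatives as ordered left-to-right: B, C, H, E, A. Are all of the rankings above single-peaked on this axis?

yes

Axis positions: B=1, C=2, H=3, E=4, A=5.
Cluster 1 (peak B at position 1): ranking walks positions 1-2-3-4-5, expanding outward from the peak — single-peaked.
Cluster 2 (peak C at position 2): ranking walks positions 2-3-4-5-1, expanding outward from the peak — single-peaked.
Cluster 3 (peak C at position 2): ranking walks positions 2-3-4-1-5, expanding outward from the peak — single-peaked.
Cluster 4 (peak C at position 2): ranking walks positions 2-1-3-4-5, expanding outward from the peak — single-peaked.
Cluster 5 (peak A at position 5): ranking walks positions 5-4-3-2-1, expanding outward from the peak — single-peaked.
Every ranking is single-peaked on this axis.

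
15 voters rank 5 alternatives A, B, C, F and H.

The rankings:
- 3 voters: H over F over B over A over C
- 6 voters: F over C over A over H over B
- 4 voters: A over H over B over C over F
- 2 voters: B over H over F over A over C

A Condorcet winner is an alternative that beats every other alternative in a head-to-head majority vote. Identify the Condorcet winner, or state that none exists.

Head-to-head results (15 voters):
A vs B: 6+4 = 10 for A, 5 for B — A by 10–5.
A vs C: 3+4+2 = 9 for A, 6 for C — A by 9–6.
A vs F: 4 for A, 11 for F — F by 11–4.
A vs H: 10 to 5, A.
B vs C: 9 to 6, B.
B vs F: B is ranked higher on 4+2 = 6 ballots, F on 9. F wins 9–6.
B vs H: 2 to 13, H.
C vs F: 4 for C, 11 for F — F by 11–4.
C vs H: C preferred on 6 ballots; H wins 9–6.
F vs H: F preferred on 6 ballots; H wins 9–6.
Each alternative drops at least one matchup (A loses to F; B loses to A; C loses to A; F loses to H; H loses to A); the cycle A > H > F > A rules out a Condorcet winner.

none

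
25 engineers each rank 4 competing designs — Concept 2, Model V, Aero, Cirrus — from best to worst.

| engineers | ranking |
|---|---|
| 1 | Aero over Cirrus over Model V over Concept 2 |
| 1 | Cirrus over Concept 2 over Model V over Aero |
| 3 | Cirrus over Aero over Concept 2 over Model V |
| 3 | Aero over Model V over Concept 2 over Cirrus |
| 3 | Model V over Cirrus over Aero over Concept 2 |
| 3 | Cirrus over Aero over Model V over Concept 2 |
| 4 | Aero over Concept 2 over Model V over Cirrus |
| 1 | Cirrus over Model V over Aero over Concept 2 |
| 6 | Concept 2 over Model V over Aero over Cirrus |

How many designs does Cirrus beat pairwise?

0

Cirrus against each rival (25 engineers):
Cirrus vs Concept 2: 1+1+3+3+3+1 = 12 for Cirrus, 13 for Concept 2 — Concept 2 by 13–12.
Cirrus vs Model V: 9 to 16, Model V.
Cirrus vs Aero: Aero, 14–11.
Cirrus beats no one; loses to Concept 2, Model V, Aero — 0 pairwise wins.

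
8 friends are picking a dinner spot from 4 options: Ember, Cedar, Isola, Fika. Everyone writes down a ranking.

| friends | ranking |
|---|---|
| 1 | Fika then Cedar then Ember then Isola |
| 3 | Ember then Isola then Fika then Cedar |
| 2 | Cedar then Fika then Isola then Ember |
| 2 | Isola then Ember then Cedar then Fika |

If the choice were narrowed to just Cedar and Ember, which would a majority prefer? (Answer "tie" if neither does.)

Ember

Ballots ranking Cedar above Ember: 1 + 2 = 3.
Ballots ranking Ember above Cedar: 8 − 3 = 5.
Ember wins the head-to-head 5–3.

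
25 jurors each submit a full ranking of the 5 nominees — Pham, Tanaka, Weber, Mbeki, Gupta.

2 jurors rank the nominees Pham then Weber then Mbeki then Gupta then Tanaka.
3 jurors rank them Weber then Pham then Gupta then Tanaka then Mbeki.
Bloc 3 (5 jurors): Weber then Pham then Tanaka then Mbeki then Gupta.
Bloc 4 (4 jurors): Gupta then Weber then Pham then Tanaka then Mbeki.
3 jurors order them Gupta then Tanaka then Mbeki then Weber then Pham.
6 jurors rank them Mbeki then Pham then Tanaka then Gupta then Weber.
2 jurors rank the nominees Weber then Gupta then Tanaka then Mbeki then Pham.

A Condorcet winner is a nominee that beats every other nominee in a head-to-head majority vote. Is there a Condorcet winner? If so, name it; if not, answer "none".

Pairwise majorities:
Pham vs Tanaka: Pham is ranked higher on 2+3+5+4+6 = 20 ballots, Tanaka on 5. Pham wins 20–5.
Pham vs Weber: Pham preferred on 2+6 = 8 ballots; Weber wins 17–8.
Pham vs Mbeki: Pham preferred on 2+3+5+4 = 14 ballots; Pham wins 14–11.
Pham vs Gupta: 2+3+5+6 = 16 for Pham, 9 for Gupta — Pham by 16–9.
Tanaka vs Weber: 3+6 = 9 for Tanaka, 16 for Weber — Weber by 16–9.
Tanaka vs Mbeki: 17 to 8, Tanaka.
Tanaka vs Gupta: 11 to 14, Gupta.
Weber vs Mbeki: 16 to 9, Weber.
Weber vs Gupta: Weber preferred on 2+3+5+2 = 12 ballots; Gupta wins 13–12.
Mbeki vs Gupta: 2+5+6 = 13 for Mbeki, 12 for Gupta — Mbeki by 13–12.
Each nominee drops at least one matchup (Pham loses to Weber; Tanaka loses to Pham; Weber loses to Gupta; Mbeki loses to Pham; Gupta loses to Pham); the cycle Pham beats Gupta beats Weber beats Pham rules out a Condorcet winner.

none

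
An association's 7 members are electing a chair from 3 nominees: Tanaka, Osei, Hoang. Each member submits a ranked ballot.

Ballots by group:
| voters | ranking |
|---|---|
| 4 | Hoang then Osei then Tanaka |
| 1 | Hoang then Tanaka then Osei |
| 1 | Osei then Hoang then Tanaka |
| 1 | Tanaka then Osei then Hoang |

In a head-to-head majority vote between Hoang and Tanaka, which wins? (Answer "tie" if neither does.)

Hoang

Ballots ranking Hoang above Tanaka: 4 + 1 + 1 = 6.
Ballots ranking Tanaka above Hoang: 7 − 6 = 1.
Hoang wins the head-to-head 6–1.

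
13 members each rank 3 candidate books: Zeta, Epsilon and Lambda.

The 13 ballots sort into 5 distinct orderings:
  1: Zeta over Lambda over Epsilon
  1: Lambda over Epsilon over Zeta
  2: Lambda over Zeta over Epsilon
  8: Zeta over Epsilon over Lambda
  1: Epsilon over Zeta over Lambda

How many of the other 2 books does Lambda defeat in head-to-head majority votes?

Lambda against each rival (13 members):
Lambda vs Zeta: Lambda preferred on 1+2 = 3 ballots; Zeta wins 10–3.
Lambda vs Epsilon: Lambda is ranked higher on 1+1+2 = 4 ballots, Epsilon on 9. Epsilon wins 9–4.
Lambda beats no one; loses to Zeta, Epsilon — 0 pairwise wins.

0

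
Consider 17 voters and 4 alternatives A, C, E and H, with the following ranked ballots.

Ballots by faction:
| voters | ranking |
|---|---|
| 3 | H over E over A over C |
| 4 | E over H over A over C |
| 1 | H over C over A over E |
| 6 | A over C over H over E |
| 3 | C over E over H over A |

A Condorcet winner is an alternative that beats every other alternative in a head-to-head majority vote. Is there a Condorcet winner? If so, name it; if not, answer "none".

Head-to-head results (17 voters):
A vs C: 3+4+6 = 13 for A, 4 for C — A by 13–4.
A vs E: A preferred on 1+6 = 7 ballots; E wins 10–7.
A vs H: 6 to 11, H.
C vs E: 1+6+3 = 10 for C, 7 for E — C by 10–7.
C vs H: 9 to 8, C.
E vs H: E is ranked higher on 4+3 = 7 ballots, H on 10. H wins 10–7.
No alternative is unbeaten: A loses to E; C loses to A; E loses to C; H loses to C. In particular A beats C beats E beats A is a majority cycle — no Condorcet winner exists.

none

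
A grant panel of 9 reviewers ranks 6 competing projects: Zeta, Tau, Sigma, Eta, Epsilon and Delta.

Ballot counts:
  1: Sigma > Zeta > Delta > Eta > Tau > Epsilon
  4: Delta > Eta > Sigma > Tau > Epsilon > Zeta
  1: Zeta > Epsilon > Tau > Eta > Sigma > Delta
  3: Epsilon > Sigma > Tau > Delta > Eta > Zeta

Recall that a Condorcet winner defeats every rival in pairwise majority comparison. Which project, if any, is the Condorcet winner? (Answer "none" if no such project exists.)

Head-to-head results (9 reviewers):
Zeta–Tau: Tau 7–2.
Zeta vs Sigma: Sigma, 8–1.
Zeta vs Eta: Eta wins 7–2.
Zeta vs Epsilon: Epsilon, 7–2.
Zeta–Delta: Delta 7–2.
Tau vs Sigma: Sigma, 8–1.
Tau vs Eta: Eta wins 5–4.
Tau–Epsilon: Tau 5–4.
Tau vs Delta: Delta wins 5–4.
Sigma vs Eta: Eta wins 5–4.
Sigma vs Epsilon: Sigma, 5–4.
Sigma vs Delta: Sigma wins 5–4.
Eta–Epsilon: Eta 5–4.
Eta–Delta: Delta 8–1.
Epsilon vs Delta: Delta wins 5–4.
Each project drops at least one matchup (Zeta loses to Tau; Tau loses to Sigma; Sigma loses to Eta; Eta loses to Delta; Epsilon loses to Tau; Delta loses to Sigma); the cycle Sigma > Delta > Eta > Sigma rules out a Condorcet winner.

none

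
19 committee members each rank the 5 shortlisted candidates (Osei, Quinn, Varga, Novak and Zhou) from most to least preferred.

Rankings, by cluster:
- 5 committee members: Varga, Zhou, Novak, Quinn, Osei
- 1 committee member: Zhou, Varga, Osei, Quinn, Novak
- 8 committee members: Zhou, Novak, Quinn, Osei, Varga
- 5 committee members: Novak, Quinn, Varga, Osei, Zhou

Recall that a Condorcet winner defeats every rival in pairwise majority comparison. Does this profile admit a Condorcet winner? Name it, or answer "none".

Head-to-head results (19 committee members):
Osei vs Quinn: Osei is ranked higher on 1 ballot, Quinn on 18. Quinn wins 18–1.
Osei vs Varga: Osei is ranked higher on 8 ballots, Varga on 11. Varga wins 11–8.
Osei vs Novak: 1 for Osei, 18 for Novak — Novak by 18–1.
Osei vs Zhou: 5 for Osei, 14 for Zhou — Zhou by 14–5.
Quinn vs Varga: 13 to 6, Quinn.
Quinn vs Novak: 1 to 18, Novak.
Quinn vs Zhou: Quinn preferred on 5 ballots; Zhou wins 14–5.
Varga vs Novak: 6 to 13, Novak.
Varga vs Zhou: 10 to 9, Varga.
Novak vs Zhou: 5 to 14, Zhou.
No candidate is unbeaten: Osei loses to Quinn; Quinn loses to Novak; Varga loses to Quinn; Novak loses to Zhou; Zhou loses to Varga. In particular Quinn beats Varga beats Zhou beats Quinn is a majority cycle — no Condorcet winner exists.

none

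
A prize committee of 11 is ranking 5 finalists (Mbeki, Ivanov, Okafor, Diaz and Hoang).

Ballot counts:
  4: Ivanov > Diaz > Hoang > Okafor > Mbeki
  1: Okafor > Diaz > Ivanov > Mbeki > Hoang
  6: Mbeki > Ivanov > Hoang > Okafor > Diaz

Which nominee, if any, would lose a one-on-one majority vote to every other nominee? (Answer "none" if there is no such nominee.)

Pairwise majorities:
Mbeki vs Ivanov: Mbeki, 6–5.
Mbeki vs Okafor: Mbeki, 6–5.
Mbeki vs Diaz: Mbeki, 6–5.
Mbeki vs Hoang: Mbeki preferred on 1+6 = 7 ballots; Mbeki wins 7–4.
Ivanov vs Okafor: Ivanov, 10–1.
Ivanov vs Diaz: Ivanov, 10–1.
Ivanov vs Hoang: Ivanov is ranked higher on 4+1+6 = 11 ballots, Hoang on 0. Ivanov wins 11–0.
Okafor vs Diaz: 7 to 4, Okafor.
Okafor vs Hoang: Hoang wins 10–1.
Diaz vs Hoang: 5 to 6, Hoang.
Diaz is beaten in every head-to-head and is the Condorcet loser.

Diaz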